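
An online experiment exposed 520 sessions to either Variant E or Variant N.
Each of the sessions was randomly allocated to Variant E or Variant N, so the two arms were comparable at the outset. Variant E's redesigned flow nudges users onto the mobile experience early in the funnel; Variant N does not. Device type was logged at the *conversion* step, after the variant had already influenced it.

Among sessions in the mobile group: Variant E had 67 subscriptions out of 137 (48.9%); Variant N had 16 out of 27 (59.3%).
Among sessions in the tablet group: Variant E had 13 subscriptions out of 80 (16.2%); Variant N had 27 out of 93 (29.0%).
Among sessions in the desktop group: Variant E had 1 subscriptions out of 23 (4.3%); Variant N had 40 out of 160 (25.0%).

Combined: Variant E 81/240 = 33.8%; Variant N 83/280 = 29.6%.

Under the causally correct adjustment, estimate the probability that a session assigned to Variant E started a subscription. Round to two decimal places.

0.34

Device type is recorded after the variant and is itself shifted by it — it sits on the causal path from variant to outcome. Conditioning on a mediator would strip out part of the effect we want; the pooled comparison gives the total causal effect.
So P(outcome | do(Variant E)) is just the pooled rate for Variant E: 81/240 = 0.338.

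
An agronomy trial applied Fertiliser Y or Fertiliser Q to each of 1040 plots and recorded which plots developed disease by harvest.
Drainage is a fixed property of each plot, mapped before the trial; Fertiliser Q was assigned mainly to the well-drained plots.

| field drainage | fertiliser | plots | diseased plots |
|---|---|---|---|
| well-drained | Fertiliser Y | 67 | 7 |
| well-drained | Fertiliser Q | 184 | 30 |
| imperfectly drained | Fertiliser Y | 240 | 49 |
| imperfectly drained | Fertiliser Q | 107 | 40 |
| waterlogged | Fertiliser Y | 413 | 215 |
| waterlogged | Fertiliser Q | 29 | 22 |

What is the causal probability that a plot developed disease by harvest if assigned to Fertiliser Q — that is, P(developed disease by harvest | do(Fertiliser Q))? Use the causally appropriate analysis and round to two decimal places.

0.49

Fertiliser Y is lower inside every field drainage stratum but Fertiliser Q is lower in aggregate. Whether to stratify depends on how field drainage relates to the fertiliser.
Since field drainage is a pre-existing factor (not a product of the fertiliser) and it affects the outcome on its own, it is a confounder. The stratified rates, not the pooled rate, identify the causal effect.
Standardising Fertiliser Q to the population field drainage mix: 0.241·30/184 + 0.334·40/107 + 0.425·22/29 = 0.486.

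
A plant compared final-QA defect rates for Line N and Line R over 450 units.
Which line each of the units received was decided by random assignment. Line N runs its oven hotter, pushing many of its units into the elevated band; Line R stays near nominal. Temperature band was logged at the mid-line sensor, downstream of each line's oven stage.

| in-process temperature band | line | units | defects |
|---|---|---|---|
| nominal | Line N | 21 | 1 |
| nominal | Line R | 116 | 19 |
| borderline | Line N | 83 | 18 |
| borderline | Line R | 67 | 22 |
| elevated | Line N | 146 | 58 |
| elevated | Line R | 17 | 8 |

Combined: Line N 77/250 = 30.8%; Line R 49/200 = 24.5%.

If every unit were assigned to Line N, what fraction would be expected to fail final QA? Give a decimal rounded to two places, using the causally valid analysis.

0.31

Line N is lower inside every in-process temperature band stratum but Line R is lower in aggregate. Whether to stratify depends on how in-process temperature band relates to the line.
Because the line influences in-process temperature band, in-process temperature band is a post-treatment mediator, not a confounder. Stratifying on it would bias the estimate; the causal effect is the crude pooled difference.
So P(outcome | do(Line N)) is just the pooled rate for Line N: 77/250 = 0.308.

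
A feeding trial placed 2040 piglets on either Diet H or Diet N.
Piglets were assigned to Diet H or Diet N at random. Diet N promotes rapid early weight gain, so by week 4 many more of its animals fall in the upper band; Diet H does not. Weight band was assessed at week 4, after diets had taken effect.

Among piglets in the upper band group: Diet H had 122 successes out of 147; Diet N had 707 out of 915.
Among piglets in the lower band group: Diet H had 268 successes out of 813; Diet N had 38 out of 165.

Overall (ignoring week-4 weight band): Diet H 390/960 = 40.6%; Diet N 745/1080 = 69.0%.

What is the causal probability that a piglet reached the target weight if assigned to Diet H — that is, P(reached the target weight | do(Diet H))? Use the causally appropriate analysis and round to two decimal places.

Within every week-4 weight band level Diet H has the higher rate, yet pooled Diet N does — Simpson's reversal.
Week-4 weight band is downstream of the diet. One should not condition on a consequence of treatment, so the overall rates are the right comparison.
So P(outcome | do(Diet H)) is just the pooled rate for Diet H: 390/960 = 0.406.

0.41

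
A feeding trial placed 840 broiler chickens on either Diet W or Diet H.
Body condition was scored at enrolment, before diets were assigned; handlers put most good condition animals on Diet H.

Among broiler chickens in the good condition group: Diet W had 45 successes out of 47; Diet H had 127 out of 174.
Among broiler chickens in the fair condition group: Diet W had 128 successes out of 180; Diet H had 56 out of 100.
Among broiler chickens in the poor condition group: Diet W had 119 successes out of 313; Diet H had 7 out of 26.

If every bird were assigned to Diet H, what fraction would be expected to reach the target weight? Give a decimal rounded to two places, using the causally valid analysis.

0.49

Starting body condition is set before the diet has any effect — it is not caused by the diet — and it independently drives the outcome. That makes it a confounder, so the causal comparison is within starting body condition levels.
Standardising Diet H to the population starting body condition mix: 0.263·127/174 + 0.333·56/100 + 0.404·7/26 = 0.487.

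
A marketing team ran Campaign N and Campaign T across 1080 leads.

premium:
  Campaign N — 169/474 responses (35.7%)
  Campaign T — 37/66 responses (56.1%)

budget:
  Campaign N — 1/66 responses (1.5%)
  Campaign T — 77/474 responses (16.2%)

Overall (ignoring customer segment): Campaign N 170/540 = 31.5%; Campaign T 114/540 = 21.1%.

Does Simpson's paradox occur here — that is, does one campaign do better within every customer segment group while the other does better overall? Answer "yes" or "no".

yes

Within each customer segment level (premium 35.7% vs 56.1%; budget 1.5% vs 16.2%), Campaign T has the higher rate every time. Pooled: 31.5% vs 21.1% — Campaign N has the higher rate overall. The two comparisons disagree.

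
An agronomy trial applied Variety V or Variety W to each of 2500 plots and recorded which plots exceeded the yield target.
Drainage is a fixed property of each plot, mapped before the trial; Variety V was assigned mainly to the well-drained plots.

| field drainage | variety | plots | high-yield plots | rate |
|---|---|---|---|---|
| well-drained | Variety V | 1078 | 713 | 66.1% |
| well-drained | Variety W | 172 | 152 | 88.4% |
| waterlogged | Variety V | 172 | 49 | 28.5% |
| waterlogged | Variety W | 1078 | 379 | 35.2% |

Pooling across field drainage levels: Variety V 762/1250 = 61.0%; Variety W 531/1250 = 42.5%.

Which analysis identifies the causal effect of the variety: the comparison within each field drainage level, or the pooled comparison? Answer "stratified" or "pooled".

stratified

Field drainage is set before the variety has any effect — it is not caused by the variety — and it independently drives the outcome. That makes it a confounder, so the causal comparison is within field drainage levels.
Within each level — well-drained: 66.1% vs 88.4%; waterlogged: 28.5% vs 35.2% — Variety W is higher every time.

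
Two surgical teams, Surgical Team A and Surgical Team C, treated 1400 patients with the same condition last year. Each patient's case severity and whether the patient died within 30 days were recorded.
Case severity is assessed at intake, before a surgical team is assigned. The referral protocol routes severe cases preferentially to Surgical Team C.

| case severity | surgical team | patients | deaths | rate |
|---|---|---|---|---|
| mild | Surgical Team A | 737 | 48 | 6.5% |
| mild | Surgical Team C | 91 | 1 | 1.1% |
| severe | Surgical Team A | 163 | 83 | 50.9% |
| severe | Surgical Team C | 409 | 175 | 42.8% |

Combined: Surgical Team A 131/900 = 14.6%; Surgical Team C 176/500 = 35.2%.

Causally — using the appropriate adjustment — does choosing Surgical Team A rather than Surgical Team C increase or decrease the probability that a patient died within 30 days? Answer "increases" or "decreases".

increases

Within every case severity level Surgical Team C has the lower rate, yet pooled Surgical Team A does — Simpson's reversal.
The imbalance in case severity arose from how patients were allocated, not from anything the surgical team did; and case severity independently affects the outcome. The pooled gap is confounded — condition on case severity.
Within each level — mild: 6.5% vs 1.1%; severe: 50.9% vs 42.8% — Surgical Team C is lower every time.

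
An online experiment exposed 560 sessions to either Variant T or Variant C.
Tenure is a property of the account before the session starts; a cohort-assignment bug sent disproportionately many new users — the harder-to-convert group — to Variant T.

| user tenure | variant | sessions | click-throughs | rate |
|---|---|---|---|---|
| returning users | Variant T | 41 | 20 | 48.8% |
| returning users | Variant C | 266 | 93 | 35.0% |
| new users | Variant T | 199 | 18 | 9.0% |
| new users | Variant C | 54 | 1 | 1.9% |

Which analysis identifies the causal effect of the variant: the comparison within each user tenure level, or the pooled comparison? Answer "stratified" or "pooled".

Variant T is higher inside every user tenure stratum but Variant C is higher in aggregate. Whether to stratify depends on how user tenure relates to the variant.
Nothing the variant does changes user tenure; the imbalance is an allocation artefact. With user tenure also predicting the outcome, the pooled figure is confounded, and the within-stratum comparison is the causal one.
Within each level — returning users: 48.8% vs 35.0%; new users: 9.0% vs 1.9% — Variant T is higher every time.

stratified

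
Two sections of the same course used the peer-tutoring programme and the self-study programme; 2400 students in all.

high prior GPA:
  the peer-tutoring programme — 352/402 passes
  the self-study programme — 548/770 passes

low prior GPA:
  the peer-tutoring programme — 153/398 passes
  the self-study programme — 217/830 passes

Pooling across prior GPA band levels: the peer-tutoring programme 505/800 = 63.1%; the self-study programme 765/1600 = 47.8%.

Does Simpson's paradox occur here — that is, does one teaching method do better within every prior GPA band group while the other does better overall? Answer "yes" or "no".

Within each prior GPA band level (high prior GPA 87.6% vs 71.2%; low prior GPA 38.4% vs 26.1%), the peer-tutoring programme has the higher rate every time. Pooled: 63.1% vs 47.8% — the peer-tutoring programme has the higher rate overall. They agree.

no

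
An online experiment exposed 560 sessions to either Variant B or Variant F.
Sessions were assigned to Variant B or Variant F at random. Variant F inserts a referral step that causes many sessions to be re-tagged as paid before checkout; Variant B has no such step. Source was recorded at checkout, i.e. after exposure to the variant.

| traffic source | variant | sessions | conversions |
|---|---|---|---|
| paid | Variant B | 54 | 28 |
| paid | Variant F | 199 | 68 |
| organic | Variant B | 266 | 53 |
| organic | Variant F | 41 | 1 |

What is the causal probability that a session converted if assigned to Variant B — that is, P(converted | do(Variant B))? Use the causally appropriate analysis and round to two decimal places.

0.25

Traffic source here is a post-treatment variable shaped by the variant; conditioning on it would introduce bias rather than remove it. The overall comparison is the causal one.
So P(outcome | do(Variant B)) is just the pooled rate for Variant B: 81/320 = 0.253.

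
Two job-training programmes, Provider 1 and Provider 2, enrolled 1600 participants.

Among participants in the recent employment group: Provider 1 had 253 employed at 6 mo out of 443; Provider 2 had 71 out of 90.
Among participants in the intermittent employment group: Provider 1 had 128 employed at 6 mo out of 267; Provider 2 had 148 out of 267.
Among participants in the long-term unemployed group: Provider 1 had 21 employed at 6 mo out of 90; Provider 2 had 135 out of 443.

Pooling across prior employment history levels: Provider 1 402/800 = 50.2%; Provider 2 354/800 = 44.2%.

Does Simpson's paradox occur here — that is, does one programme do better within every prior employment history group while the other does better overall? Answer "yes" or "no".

Within each prior employment history level (recent employment 57.1% vs 78.9%; intermittent employment 47.9% vs 55.4%; long-term unemployed 23.3% vs 30.5%), Provider 2 has the higher rate every time. Pooled: 50.2% vs 44.2% — Provider 1 has the higher rate overall. The two comparisons disagree.

yes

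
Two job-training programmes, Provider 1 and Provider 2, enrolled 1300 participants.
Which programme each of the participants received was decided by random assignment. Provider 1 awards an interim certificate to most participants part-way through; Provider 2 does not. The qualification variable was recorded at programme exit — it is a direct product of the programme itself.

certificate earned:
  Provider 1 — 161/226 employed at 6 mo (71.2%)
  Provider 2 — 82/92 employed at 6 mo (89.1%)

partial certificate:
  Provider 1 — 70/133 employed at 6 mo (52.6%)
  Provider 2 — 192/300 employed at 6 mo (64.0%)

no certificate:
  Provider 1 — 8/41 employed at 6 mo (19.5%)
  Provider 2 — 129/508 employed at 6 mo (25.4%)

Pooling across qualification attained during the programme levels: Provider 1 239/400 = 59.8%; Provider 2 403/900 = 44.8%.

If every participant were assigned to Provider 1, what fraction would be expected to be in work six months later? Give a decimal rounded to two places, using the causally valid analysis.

0.60

Provider 2 is higher inside every qualification attained during the programme stratum but Provider 1 is higher in aggregate. Whether to stratify depends on how qualification attained during the programme relates to the programme.
Stratifying would compare programmes among participants the programmes themselves sorted into qualification attained during the programme groups — a form of selection on an intermediate. The unconditioned pooled rates give the total causal effect.
So P(outcome | do(Provider 1)) is just the pooled rate for Provider 1: 239/400 = 0.598.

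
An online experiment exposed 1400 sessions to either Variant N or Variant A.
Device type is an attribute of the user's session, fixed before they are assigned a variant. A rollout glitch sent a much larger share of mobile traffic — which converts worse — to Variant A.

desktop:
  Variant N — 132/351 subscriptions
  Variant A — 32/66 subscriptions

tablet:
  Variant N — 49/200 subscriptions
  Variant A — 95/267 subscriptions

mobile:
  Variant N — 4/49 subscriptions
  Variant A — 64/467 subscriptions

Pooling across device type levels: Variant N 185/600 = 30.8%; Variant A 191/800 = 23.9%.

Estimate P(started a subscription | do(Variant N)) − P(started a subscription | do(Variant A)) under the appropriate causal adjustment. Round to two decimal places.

Since device type is a pre-existing factor (not a product of the variant) and it affects the outcome on its own, it is a confounder. The stratified rates, not the pooled rate, identify the causal effect.
Adjusting over the population distribution of device type: 0.298·(0.376−0.485) + 0.334·(0.245−0.356) + 0.369·(0.082−0.137) = -0.090.

-0.09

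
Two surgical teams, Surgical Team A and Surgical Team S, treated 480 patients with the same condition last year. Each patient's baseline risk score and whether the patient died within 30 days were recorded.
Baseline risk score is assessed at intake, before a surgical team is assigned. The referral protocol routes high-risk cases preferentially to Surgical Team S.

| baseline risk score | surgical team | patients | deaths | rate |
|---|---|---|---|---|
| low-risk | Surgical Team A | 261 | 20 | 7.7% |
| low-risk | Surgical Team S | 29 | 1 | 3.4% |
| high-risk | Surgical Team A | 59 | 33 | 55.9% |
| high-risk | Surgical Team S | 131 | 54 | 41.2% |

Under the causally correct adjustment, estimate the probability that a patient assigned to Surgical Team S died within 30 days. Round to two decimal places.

Here baseline risk score is a common cause — it drives both which surgical team a case falls under and the outcome. The crude comparison mixes populations; the stratum-specific rates are the causally relevant ones.
Standardising Surgical Team S to the population baseline risk score mix: 0.604·1/29 + 0.396·54/131 = 0.184.

0.18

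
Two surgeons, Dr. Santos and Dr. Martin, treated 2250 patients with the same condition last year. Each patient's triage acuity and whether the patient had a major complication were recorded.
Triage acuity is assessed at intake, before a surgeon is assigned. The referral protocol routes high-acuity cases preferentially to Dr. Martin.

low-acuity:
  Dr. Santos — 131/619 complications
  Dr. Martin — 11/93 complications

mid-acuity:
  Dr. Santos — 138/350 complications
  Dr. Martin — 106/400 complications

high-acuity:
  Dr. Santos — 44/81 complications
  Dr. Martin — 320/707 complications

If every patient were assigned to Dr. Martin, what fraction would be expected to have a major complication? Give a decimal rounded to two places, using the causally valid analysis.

0.28

Dr. Martin is lower inside every triage acuity stratum but Dr. Santos is lower in aggregate. Whether to stratify depends on how triage acuity relates to the surgeon.
Since triage acuity is a pre-existing factor (not a product of the surgeon) and it affects the outcome on its own, it is a confounder. The stratified rates, not the pooled rate, identify the causal effect.
Standardising Dr. Martin to the population triage acuity mix: 0.316·11/93 + 0.333·106/400 + 0.350·320/707 = 0.284.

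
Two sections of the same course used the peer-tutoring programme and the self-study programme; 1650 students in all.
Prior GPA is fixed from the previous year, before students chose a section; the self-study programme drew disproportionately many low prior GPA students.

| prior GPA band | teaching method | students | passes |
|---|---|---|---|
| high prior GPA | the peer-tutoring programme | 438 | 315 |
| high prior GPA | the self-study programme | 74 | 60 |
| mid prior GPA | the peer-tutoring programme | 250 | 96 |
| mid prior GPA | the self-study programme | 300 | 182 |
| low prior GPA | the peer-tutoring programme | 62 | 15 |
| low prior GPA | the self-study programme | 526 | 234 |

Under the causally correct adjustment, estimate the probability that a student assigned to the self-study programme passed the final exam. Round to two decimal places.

0.61

Prior GPA band satisfies the back-door criterion: it is not a descendant of the teaching method, and it blocks the spurious path from teaching method to outcome. Adjusting for it (i.e., using the within-prior GPA band rates) gives the causal effect.
Standardising the self-study programme to the population prior GPA band mix: 0.310·60/74 + 0.333·182/300 + 0.356·234/526 = 0.612.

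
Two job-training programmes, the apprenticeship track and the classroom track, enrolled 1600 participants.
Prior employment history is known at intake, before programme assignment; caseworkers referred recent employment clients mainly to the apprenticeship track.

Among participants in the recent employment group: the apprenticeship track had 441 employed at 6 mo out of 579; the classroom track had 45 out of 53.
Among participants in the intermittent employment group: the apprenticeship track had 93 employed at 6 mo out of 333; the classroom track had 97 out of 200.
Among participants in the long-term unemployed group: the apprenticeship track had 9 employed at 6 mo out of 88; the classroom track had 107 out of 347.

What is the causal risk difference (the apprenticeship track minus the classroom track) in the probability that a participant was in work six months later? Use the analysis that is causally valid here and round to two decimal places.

The imbalance in prior employment history arose from how participants were allocated, not from anything the programme did; and prior employment history independently affects the outcome. The pooled gap is confounded — condition on prior employment history.
Adjusting over the population distribution of prior employment history: 0.395·(0.762−0.849) + 0.333·(0.279−0.485) + 0.272·(0.102−0.308) = -0.159.

-0.16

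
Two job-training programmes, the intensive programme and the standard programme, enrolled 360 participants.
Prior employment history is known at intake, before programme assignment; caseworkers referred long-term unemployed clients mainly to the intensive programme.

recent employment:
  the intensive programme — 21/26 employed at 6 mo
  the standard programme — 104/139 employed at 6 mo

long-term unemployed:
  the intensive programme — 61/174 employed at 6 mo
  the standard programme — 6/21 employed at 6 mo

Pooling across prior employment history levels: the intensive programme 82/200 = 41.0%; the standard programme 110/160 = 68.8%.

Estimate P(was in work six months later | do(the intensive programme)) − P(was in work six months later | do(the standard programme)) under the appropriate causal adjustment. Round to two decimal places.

+0.06

the intensive programme is higher inside every prior employment history stratum but the standard programme is higher in aggregate. Whether to stratify depends on how prior employment history relates to the programme.
Since prior employment history is a pre-existing factor (not a product of the programme) and it affects the outcome on its own, it is a confounder. The stratified rates, not the pooled rate, identify the causal effect.
Adjusting over the population distribution of prior employment history: 0.458·(0.808−0.748) + 0.542·(0.351−0.286) = +0.062.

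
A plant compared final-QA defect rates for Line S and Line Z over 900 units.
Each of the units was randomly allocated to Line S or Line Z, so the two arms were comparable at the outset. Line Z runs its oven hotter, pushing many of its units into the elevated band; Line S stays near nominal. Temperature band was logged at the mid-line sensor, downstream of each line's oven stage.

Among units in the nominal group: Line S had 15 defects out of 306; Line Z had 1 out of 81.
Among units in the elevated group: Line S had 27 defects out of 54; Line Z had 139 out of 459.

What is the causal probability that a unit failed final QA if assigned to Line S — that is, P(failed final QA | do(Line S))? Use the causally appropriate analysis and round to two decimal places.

The stratified and pooled comparisons disagree (Line Z wins within each in-process temperature band; Line S wins overall), so the answer turns on the causal role of in-process temperature band.
In-process temperature band is downstream of the line. One should not condition on a consequence of treatment, so the overall rates are the right comparison.
So P(outcome | do(Line S)) is just the pooled rate for Line S: 42/360 = 0.117.

0.12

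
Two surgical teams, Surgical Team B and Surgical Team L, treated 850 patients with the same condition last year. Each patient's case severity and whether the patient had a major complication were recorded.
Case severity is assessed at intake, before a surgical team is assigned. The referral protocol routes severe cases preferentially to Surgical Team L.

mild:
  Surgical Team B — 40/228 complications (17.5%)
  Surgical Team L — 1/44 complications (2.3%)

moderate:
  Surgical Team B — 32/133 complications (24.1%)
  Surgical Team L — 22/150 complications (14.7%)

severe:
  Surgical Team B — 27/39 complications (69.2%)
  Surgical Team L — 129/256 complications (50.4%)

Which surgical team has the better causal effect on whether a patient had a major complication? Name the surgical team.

Since case severity is a pre-existing factor (not a product of the surgical team) and it affects the outcome on its own, it is a confounder. The stratified rates, not the pooled rate, identify the causal effect.
Within each level — mild: 17.5% vs 2.3%; moderate: 24.1% vs 14.7%; severe: 69.2% vs 50.4% — Surgical Team L is lower every time.

Surgical Team L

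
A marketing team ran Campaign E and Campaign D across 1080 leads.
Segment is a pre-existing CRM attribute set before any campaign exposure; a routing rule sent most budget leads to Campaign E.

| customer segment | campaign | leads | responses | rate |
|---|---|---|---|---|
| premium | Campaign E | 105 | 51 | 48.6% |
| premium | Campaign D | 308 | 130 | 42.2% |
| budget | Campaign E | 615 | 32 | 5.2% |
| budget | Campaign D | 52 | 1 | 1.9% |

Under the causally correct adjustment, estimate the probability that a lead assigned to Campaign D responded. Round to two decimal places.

0.17

Within every customer segment level Campaign E has the higher rate, yet pooled Campaign D does — Simpson's reversal.
Customer segment satisfies the back-door criterion: it is not a descendant of the campaign, and it blocks the spurious path from campaign to outcome. Adjusting for it (i.e., using the within-customer segment rates) gives the causal effect.
Standardising Campaign D to the population customer segment mix: 0.382·130/308 + 0.618·1/52 = 0.173.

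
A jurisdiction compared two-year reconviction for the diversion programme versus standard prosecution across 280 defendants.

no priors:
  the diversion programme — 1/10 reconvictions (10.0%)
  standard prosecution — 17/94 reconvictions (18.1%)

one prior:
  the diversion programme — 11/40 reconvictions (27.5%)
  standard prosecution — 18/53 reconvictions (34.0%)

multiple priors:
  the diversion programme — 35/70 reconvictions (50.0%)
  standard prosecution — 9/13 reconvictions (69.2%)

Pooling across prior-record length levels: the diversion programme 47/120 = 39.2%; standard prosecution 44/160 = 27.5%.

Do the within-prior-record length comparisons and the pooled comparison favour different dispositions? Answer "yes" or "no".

yes

Within each prior-record length level (no priors 10.0% vs 18.1%; one prior 27.5% vs 34.0%; multiple priors 50.0% vs 69.2%), the diversion programme has the lower rate every time. Pooled: 39.2% vs 27.5% — standard prosecution has the lower rate overall. The two comparisons disagree.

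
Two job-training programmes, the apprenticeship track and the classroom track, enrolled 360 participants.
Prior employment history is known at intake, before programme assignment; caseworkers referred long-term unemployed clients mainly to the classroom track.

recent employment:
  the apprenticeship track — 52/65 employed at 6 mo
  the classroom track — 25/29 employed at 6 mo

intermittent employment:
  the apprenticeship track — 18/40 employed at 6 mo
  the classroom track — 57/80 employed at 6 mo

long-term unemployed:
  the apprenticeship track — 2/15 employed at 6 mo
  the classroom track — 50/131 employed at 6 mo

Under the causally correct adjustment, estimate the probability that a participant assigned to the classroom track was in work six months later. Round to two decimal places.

The prior employment history-specific comparison favours the classroom track throughout, but the pooled figures favour the apprenticeship track. The question is whether to condition on prior employment history.
Prior employment history is set before the programme has any effect — it is not caused by the programme — and it independently drives the outcome. That makes it a confounder, so the causal comparison is within prior employment history levels.
Standardising the classroom track to the population prior employment history mix: 0.261·25/29 + 0.333·57/80 + 0.406·50/131 = 0.617.

0.62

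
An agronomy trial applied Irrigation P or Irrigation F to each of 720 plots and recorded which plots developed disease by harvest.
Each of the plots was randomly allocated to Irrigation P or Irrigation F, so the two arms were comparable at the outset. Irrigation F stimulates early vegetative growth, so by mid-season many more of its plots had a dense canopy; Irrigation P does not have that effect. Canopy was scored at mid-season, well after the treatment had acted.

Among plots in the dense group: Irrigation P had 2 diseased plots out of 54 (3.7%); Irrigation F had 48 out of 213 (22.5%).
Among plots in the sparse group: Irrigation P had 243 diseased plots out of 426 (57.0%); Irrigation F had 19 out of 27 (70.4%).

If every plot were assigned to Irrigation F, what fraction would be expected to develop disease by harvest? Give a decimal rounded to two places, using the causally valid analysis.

The mid-season canopy-specific comparison favours Irrigation P throughout, but the pooled figures favour Irrigation F. The question is whether to condition on mid-season canopy.
Mid-season canopy here is a post-treatment variable shaped by the irrigation; conditioning on it would introduce bias rather than remove it. The overall comparison is the causal one.
So P(outcome | do(Irrigation F)) is just the pooled rate for Irrigation F: 67/240 = 0.279.

0.28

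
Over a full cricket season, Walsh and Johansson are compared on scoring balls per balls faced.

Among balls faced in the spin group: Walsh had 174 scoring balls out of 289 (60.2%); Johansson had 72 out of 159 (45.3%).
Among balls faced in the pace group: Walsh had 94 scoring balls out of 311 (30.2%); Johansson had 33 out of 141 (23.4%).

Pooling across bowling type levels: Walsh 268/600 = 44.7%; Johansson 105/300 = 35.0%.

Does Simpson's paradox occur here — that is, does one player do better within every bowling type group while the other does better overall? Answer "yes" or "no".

Within each bowling type level (spin 60.2% vs 45.3%; pace 30.2% vs 23.4%), Walsh has the higher rate every time. Pooled: 44.7% vs 35.0% — Walsh has the higher rate overall. They agree.

no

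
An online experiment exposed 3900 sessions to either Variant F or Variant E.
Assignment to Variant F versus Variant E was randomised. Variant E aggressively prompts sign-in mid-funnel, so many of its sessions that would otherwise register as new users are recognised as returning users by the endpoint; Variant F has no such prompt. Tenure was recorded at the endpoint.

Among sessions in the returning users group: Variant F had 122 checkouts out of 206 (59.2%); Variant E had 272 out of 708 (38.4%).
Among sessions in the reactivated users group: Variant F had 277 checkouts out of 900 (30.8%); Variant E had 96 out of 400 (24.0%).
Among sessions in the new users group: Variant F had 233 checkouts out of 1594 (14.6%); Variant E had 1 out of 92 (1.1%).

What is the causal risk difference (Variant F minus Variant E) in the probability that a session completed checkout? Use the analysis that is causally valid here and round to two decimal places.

User tenure here is a post-treatment variable shaped by the variant; conditioning on it would introduce bias rather than remove it. The overall comparison is the causal one.
The causal difference is the pooled difference: 0.234 − 0.307 = -0.073.

-0.07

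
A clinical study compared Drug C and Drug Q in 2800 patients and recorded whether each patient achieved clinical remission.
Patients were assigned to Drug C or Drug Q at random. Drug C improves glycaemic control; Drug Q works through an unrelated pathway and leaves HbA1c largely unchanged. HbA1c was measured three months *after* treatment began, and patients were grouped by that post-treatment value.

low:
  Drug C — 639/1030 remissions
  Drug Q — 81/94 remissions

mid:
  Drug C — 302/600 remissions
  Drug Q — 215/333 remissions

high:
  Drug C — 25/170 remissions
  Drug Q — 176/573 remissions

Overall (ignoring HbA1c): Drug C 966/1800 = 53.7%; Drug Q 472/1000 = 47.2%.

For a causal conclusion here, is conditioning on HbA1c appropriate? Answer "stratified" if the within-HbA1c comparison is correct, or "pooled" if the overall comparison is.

Stratifying would compare drugs among patients the drugs themselves sorted into HbA1c groups — a form of selection on an intermediate. The unconditioned pooled rates give the total causal effect.
Pooled: Drug C 53.7% vs Drug Q 47.2%; Drug C is higher overall.

pooled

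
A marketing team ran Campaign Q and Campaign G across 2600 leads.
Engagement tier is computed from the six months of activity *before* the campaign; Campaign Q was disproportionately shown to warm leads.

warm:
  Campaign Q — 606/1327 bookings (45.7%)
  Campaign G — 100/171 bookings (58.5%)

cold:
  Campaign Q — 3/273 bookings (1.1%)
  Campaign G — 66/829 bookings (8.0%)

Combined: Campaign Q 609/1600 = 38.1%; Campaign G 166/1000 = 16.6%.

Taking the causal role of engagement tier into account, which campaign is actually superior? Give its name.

Engagement tier satisfies the back-door criterion: it is not a descendant of the campaign, and it blocks the spurious path from campaign to outcome. Adjusting for it (i.e., using the within-engagement tier rates) gives the causal effect.
Within each level — warm: 45.7% vs 58.5%; cold: 1.1% vs 8.0% — Campaign G is higher every time.

Campaign G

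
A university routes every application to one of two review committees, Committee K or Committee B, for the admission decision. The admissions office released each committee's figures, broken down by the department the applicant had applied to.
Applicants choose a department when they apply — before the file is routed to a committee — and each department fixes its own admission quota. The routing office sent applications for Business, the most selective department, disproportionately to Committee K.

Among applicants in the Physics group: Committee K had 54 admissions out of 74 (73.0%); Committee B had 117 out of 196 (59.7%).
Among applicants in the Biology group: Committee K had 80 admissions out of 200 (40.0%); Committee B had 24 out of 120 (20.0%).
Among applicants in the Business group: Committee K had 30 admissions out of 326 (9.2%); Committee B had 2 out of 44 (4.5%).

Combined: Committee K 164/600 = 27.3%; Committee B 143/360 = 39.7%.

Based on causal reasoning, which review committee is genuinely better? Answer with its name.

Committee K

Department differs across review committees for reasons unrelated to any effect of the review committee itself, and it separately predicts the outcome — a classic confounder. We must compare within department levels.
Within each level — Physics: 73.0% vs 59.7%; Biology: 40.0% vs 20.0%; Business: 9.2% vs 4.5% — Committee K is higher every time.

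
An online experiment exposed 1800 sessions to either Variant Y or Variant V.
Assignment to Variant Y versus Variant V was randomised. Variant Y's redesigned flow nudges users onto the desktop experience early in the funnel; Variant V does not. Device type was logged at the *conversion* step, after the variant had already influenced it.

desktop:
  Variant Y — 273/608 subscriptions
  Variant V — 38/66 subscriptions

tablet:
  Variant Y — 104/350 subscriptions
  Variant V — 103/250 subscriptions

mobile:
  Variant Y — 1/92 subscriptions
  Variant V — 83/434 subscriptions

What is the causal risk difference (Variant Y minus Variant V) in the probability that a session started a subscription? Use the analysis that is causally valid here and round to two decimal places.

The stratified and pooled comparisons disagree (Variant V wins within each device type; Variant Y wins overall), so the answer turns on the causal role of device type.
Device type is downstream of the variant. One should not condition on a consequence of treatment, so the overall rates are the right comparison.
The causal difference is the pooled difference: 0.360 − 0.299 = +0.061.

+0.06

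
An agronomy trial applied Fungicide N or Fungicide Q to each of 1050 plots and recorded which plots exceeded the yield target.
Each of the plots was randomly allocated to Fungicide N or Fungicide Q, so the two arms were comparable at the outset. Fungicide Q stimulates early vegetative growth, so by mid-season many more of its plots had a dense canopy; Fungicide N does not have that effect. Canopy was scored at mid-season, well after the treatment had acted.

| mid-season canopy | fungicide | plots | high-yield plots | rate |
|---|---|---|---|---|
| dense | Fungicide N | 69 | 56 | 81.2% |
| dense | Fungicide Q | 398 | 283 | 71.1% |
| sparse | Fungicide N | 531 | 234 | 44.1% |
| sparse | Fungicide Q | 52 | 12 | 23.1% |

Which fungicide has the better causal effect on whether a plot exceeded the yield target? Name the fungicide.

Mid-season canopy is downstream of the fungicide. One should not condition on a consequence of treatment, so the overall rates are the right comparison.
Pooled: Fungicide N 48.3% vs Fungicide Q 65.6%; Fungicide Q is higher overall.

Fungicide Q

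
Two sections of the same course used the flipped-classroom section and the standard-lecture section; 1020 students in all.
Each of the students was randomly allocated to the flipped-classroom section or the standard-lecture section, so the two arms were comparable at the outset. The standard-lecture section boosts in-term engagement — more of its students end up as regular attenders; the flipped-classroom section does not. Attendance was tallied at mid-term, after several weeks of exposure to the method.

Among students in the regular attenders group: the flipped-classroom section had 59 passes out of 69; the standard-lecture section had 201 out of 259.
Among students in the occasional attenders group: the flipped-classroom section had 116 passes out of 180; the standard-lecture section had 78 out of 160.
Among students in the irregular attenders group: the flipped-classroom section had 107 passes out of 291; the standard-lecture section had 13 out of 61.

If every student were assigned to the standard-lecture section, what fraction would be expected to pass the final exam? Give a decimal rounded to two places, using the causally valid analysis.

0.61

Because the teaching method influences mid-term attendance, mid-term attendance is a post-treatment mediator, not a confounder. Stratifying on it would bias the estimate; the causal effect is the crude pooled difference.
So P(outcome | do(the standard-lecture section)) is just the pooled rate for the standard-lecture section: 292/480 = 0.608.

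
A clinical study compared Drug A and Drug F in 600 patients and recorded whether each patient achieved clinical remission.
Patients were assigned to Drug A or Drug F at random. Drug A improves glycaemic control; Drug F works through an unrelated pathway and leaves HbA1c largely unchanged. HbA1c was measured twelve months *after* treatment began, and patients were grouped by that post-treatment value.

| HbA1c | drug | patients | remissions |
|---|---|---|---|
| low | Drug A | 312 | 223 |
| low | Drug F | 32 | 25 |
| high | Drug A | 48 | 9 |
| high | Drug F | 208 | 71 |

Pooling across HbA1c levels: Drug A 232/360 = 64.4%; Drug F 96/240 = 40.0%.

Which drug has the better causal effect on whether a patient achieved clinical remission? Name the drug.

Stratifying would compare drugs among patients the drugs themselves sorted into HbA1c groups — a form of selection on an intermediate. The unconditioned pooled rates give the total causal effect.
Pooled: Drug A 64.4% vs Drug F 40.0%; Drug A is higher overall.

Drug A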